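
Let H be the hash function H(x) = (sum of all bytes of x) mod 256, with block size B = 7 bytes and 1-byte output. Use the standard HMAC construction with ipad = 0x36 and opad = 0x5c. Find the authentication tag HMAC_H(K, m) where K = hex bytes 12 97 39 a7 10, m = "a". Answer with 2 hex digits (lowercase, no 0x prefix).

Key hex bytes 12 97 39 a7 10 is 5 bytes ≤ B = 7; zero-pad to 7 bytes: K' = 12 97 39 a7 10 00 00.
K' ⊕ ipad = 24 a1 0f 91 26 36 36.  K' ⊕ opad = 4e cb 65 fb 4c 5c 5c.
Inner input = (K'⊕ipad) ∥ m = 24 a1 0f 91 26 36 36 ∥ 61.
Inner hash: sum = 36+161+15+145+38+54+54+97 = 600; mod 256 = 88 → 58.
Outer input = (K'⊕opad) ∥ inner = 4e cb 65 fb 4c 5c 5c ∥ 58.
Outer hash (tag): sum = 78+203+101+251+76+92+92+88 = 981; mod 256 = 213 → d5.

d5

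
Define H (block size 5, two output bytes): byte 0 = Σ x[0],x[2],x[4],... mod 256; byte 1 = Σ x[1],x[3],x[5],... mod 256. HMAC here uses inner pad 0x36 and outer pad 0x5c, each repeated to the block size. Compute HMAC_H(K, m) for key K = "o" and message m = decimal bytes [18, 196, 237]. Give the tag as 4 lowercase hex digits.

Key "o" = 6f is 1 byte ≤ B = 5; zero-pad to 5 bytes: K' = 6f 00 00 00 00.
K' ⊕ ipad = 59 36 36 36 36.  K' ⊕ opad = 33 5c 5c 5c 5c.
Inner input = (K'⊕ipad) ∥ m = 59 36 36 36 36 ∥ 12 c4 ed.
Inner hash: even-index sum = 393 mod 256 = 137; odd-index sum = 363 mod 256 = 107 → 89 6b.
Outer input = (K'⊕opad) ∥ inner = 33 5c 5c 5c 5c ∥ 89 6b.
Outer hash (tag): even-index sum = 342 mod 256 = 86; odd-index sum = 321 mod 256 = 65 → 56 41.

5641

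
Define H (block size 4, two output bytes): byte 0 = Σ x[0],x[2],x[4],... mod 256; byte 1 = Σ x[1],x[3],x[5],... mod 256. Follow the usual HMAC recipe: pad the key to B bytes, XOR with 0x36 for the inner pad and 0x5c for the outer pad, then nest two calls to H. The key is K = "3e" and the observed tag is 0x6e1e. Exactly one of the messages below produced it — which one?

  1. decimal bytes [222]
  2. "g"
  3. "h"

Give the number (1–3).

3

Key "3e" = 33 65 is 2 bytes ≤ B = 4; zero-pad to 4 bytes: K' = 33 65 00 00.
K' ⊕ ipad = 05 53 36 36; K' ⊕ opad = 6f 39 5c 5c.
m1: inner = H(05 53 36 36 de) = 19 89; tag = H(6f 39 5c 5c 19 89) = e41e
m2: inner = H(05 53 36 36 67) = a2 89; tag = H(6f 39 5c 5c a2 89) = 6d1e
m3: inner = H(05 53 36 36 68) = a3 89; tag = H(6f 39 5c 5c a3 89) = 6e1e ← matches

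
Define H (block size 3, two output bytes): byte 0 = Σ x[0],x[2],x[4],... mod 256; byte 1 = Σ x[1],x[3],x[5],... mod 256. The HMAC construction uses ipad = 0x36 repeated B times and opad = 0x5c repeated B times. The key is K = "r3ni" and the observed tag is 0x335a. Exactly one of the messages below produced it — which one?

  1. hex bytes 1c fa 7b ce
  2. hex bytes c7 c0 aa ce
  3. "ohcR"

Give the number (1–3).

Key "r3ni" = 72 33 6e 69 is 4 bytes > B = 3, so hash it first: H(key) = e0 9c, then zero-pad to 3 bytes: K' = e0 9c 00.
K' ⊕ ipad = d6 aa 36; K' ⊕ opad = bc c0 5c.
m1: inner = H(d6 aa 36 1c fa 7b ce) = d4 41; tag = H(bc c0 5c d4 41) = 5994
m2: inner = H(d6 aa 36 c7 c0 aa ce) = 9a 1b; tag = H(bc c0 5c 9a 1b) = 335a ← matches
m3: inner = H(d6 aa 36 6f 68 63 52) = c6 7c; tag = H(bc c0 5c c6 7c) = 9486

2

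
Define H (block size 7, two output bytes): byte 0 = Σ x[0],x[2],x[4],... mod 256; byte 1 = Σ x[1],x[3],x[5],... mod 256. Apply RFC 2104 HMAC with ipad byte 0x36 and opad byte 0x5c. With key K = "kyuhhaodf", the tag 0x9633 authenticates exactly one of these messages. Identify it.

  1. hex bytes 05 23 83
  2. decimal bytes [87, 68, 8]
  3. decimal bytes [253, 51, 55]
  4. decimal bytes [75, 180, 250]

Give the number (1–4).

Key "kyuhhaodf" = 6b 79 75 68 68 61 6f 64 66 is 9 bytes > B = 7, so hash it first: H(key) = 1d a6, then zero-pad to 7 bytes: K' = 1d a6 00 00 00 00 00.
K' ⊕ ipad = 2b 90 36 36 36 36 36; K' ⊕ opad = 41 fa 5c 5c 5c 5c 5c.
m1: inner = H(2b 90 36 36 36 36 36 05 23 83) = f0 84; tag = H(41 fa 5c 5c 5c 5c 5c f0 84) = d9a2
m2: inner = H(2b 90 36 36 36 36 36 57 44 08) = 11 5b; tag = H(41 fa 5c 5c 5c 5c 5c 11 5b) = b0c3
m3: inner = H(2b 90 36 36 36 36 36 fd 33 37) = 00 30; tag = H(41 fa 5c 5c 5c 5c 5c 00 30) = 85b2
m4: inner = H(2b 90 36 36 36 36 36 4b b4 fa) = 81 41; tag = H(41 fa 5c 5c 5c 5c 5c 81 41) = 9633 ← matches

4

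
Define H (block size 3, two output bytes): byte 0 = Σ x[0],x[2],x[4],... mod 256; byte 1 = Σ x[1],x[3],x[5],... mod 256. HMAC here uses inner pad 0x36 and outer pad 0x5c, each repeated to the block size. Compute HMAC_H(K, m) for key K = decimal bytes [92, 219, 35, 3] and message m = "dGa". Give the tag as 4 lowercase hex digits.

2c48

Key decimal bytes [92, 219, 35, 3] = 5c db 23 03 is 4 bytes > B = 3, so hash it first: H(key) = 7f de, then zero-pad to 3 bytes: K' = 7f de 00.
K' ⊕ ipad = 49 e8 36.  K' ⊕ opad = 23 82 5c.
Inner input = (K'⊕ipad) ∥ m = 49 e8 36 ∥ 64 47 61.
Inner hash: even-index sum = 198 mod 256 = 198; odd-index sum = 429 mod 256 = 173 → c6 ad.
Outer input = (K'⊕opad) ∥ inner = 23 82 5c ∥ c6 ad.
Outer hash (tag): even-index sum = 300 mod 256 = 44; odd-index sum = 328 mod 256 = 72 → 2c 48.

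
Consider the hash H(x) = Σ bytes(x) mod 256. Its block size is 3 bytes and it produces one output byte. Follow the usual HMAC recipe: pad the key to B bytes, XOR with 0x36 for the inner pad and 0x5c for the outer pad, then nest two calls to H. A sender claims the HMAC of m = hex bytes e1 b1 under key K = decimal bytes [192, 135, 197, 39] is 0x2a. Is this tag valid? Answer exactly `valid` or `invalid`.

valid

Key decimal bytes [192, 135, 197, 39] = c0 87 c5 27 is 4 bytes > B = 3, so hash it first: H(key) = 33, then zero-pad to 3 bytes: K' = 33 00 00.
K' ⊕ ipad = 05 36 36; K' ⊕ opad = 6f 5c 5c.
Inner hash: sum = 5+54+54+225+177 = 515; mod 256 = 3 → 03.
Outer hash (recomputed tag): sum = 111+92+92+3 = 298; mod 256 = 42 → 2a.
Recomputed tag = 2a; claimed = 2a → match.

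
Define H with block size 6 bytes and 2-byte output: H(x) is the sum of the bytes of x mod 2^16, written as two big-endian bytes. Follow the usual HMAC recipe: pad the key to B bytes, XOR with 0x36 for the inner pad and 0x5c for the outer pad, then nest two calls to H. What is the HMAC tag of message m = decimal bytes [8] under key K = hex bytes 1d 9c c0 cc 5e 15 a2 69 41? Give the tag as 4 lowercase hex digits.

0265

Key hex bytes 1d 9c c0 cc 5e 15 a2 69 41 is 9 bytes > B = 6, so hash it first: H(key) = 04 04, then zero-pad to 6 bytes: K' = 04 04 00 00 00 00.
K' ⊕ ipad = 32 32 36 36 36 36.  K' ⊕ opad = 58 58 5c 5c 5c 5c.
Inner input = (K'⊕ipad) ∥ m = 32 32 36 36 36 36 ∥ 08.
Inner hash: sum = 50+50+54+54+54+54+8 = 324 → 01 44.
Outer input = (K'⊕opad) ∥ inner = 58 58 5c 5c 5c 5c ∥ 01 44.
Outer hash (tag): sum = 88+88+92+92+92+92+1+68 = 613 → 02 65.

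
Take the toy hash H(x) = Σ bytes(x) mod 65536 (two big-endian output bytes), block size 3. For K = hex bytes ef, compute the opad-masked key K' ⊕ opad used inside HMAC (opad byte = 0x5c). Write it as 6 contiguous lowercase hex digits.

b35c5c

Key hex bytes ef is 1 byte ≤ B = 3; zero-pad to 3 bytes: K' = ef 00 00.
XOR each byte with 0x5c: ef⊕5c=b3, 00⊕5c=5c, 00⊕5c=5c.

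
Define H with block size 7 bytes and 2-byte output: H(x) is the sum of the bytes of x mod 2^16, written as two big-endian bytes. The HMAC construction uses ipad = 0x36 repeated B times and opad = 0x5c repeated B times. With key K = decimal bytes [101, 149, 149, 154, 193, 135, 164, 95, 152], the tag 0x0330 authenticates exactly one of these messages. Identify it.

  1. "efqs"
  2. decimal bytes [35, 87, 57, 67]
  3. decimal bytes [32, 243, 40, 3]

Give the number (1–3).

Key decimal bytes [101, 149, 149, 154, 193, 135, 164, 95, 152] = 65 95 95 9a c1 87 a4 5f 98 is 9 bytes > B = 7, so hash it first: H(key) = 05 0c, then zero-pad to 7 bytes: K' = 05 0c 00 00 00 00 00.
K' ⊕ ipad = 33 3a 36 36 36 36 36; K' ⊕ opad = 59 50 5c 5c 5c 5c 5c.
m1: inner = H(33 3a 36 36 36 36 36 65 66 71 73) = 03 2a; tag = H(59 50 5c 5c 5c 5c 5c 03 2a) = 02a2
m2: inner = H(33 3a 36 36 36 36 36 23 57 39 43) = 02 71; tag = H(59 50 5c 5c 5c 5c 5c 02 71) = 02e8
m3: inner = H(33 3a 36 36 36 36 36 20 f3 28 03) = 02 b9; tag = H(59 50 5c 5c 5c 5c 5c 02 b9) = 0330 ← matches

3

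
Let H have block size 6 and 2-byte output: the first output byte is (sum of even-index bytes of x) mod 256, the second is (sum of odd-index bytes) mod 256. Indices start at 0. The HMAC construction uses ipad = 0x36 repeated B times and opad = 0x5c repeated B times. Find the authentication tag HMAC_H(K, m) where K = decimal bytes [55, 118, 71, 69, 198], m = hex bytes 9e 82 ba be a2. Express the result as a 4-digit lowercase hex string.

7cc8

Key decimal bytes [55, 118, 71, 69, 198] = 37 76 47 45 c6 is 5 bytes ≤ B = 6; zero-pad to 6 bytes: K' = 37 76 47 45 c6 00.
K' ⊕ ipad = 01 40 71 73 f0 36.  K' ⊕ opad = 6b 2a 1b 19 9a 5c.
Inner input = (K'⊕ipad) ∥ m = 01 40 71 73 f0 36 ∥ 9e 82 ba be a2.
Inner hash: even-index sum = 860 mod 256 = 92; odd-index sum = 553 mod 256 = 41 → 5c 29.
Outer input = (K'⊕opad) ∥ inner = 6b 2a 1b 19 9a 5c ∥ 5c 29.
Outer hash (tag): even-index sum = 380 mod 256 = 124; odd-index sum = 200 mod 256 = 200 → 7c c8.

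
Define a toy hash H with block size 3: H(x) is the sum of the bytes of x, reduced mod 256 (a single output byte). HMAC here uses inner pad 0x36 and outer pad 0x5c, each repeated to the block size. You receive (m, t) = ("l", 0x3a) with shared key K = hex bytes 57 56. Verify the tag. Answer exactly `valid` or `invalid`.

invalid

Key hex bytes 57 56 is 2 bytes ≤ B = 3; zero-pad to 3 bytes: K' = 57 56 00.
K' ⊕ ipad = 61 60 36; K' ⊕ opad = 0b 0a 5c.
Inner hash: sum = 97+96+54+108 = 355; mod 256 = 99 → 63.
Outer hash (recomputed tag): sum = 11+10+92+99 = 212 → d4.
Recomputed tag = d4; claimed = 3a → mismatch.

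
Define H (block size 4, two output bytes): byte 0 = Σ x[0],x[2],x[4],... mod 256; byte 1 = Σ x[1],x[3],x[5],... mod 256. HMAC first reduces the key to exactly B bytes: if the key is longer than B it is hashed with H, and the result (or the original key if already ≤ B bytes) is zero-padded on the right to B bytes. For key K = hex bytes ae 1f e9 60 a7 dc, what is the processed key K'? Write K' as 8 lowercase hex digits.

|K| = 6 > B = 4, so first hash the key.
H(K): even-index sum = 574 mod 256 = 62; odd-index sum = 347 mod 256 = 91 → 3e 5b.
Zero-pad H(K) = 3e 5b to 4 bytes: K' = 3e 5b 00 00.

3e5b0000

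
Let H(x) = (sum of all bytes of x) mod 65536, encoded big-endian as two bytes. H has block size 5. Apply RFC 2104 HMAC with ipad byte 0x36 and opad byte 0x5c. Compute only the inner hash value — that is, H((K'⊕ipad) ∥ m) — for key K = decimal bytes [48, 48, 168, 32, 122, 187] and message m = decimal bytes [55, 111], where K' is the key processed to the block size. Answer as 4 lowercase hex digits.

01e7

Key decimal bytes [48, 48, 168, 32, 122, 187] = 30 30 a8 20 7a bb is 6 bytes > B = 5, so hash it first: H(key) = 02 5d, then zero-pad to 5 bytes: K' = 02 5d 00 00 00.
K' ⊕ ipad = 34 6b 36 36 36.
Inner input = 34 6b 36 36 36 ∥ 37 6f.
Inner hash: sum = 52+107+54+54+54+55+111 = 487 → 01 e7.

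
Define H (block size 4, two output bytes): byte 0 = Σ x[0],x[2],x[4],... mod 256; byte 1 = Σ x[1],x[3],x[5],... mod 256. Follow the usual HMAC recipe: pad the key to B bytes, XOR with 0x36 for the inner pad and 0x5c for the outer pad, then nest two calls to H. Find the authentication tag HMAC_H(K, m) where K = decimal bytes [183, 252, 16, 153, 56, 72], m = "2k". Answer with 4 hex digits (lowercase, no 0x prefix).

3069

Key decimal bytes [183, 252, 16, 153, 56, 72] = b7 fc 10 99 38 48 is 6 bytes > B = 4, so hash it first: H(key) = ff dd, then zero-pad to 4 bytes: K' = ff dd 00 00.
K' ⊕ ipad = c9 eb 36 36.  K' ⊕ opad = a3 81 5c 5c.
Inner input = (K'⊕ipad) ∥ m = c9 eb 36 36 ∥ 32 6b.
Inner hash: even-index sum = 305 mod 256 = 49; odd-index sum = 396 mod 256 = 140 → 31 8c.
Outer input = (K'⊕opad) ∥ inner = a3 81 5c 5c ∥ 31 8c.
Outer hash (tag): even-index sum = 304 mod 256 = 48; odd-index sum = 361 mod 256 = 105 → 30 69.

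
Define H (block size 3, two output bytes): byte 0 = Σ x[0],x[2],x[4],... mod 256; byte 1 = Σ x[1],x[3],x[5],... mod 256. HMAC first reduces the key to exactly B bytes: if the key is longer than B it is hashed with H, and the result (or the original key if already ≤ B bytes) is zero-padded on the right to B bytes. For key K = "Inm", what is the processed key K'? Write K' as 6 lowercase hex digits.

496e6d

Key "Inm" = 49 6e 6d is exactly B = 3 bytes: K' = 49 6e 6d.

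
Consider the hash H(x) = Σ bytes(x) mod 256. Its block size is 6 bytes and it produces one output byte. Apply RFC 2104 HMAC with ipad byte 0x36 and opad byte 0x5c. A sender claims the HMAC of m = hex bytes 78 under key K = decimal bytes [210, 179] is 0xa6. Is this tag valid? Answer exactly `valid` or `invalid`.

valid

Key decimal bytes [210, 179] = d2 b3 is 2 bytes ≤ B = 6; zero-pad to 6 bytes: K' = d2 b3 00 00 00 00.
K' ⊕ ipad = e4 85 36 36 36 36; K' ⊕ opad = 8e ef 5c 5c 5c 5c.
Inner hash: sum = 228+133+54+54+54+54+120 = 697; mod 256 = 185 → b9.
Outer hash (recomputed tag): sum = 142+239+92+92+92+92+185 = 934; mod 256 = 166 → a6.
Recomputed tag = a6; claimed = a6 → match.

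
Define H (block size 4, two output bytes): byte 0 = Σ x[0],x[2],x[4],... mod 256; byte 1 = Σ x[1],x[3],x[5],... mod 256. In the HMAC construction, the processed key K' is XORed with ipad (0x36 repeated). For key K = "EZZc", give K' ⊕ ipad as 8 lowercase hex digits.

736c6c55

Key "EZZc" = 45 5a 5a 63 is exactly B = 4 bytes: K' = 45 5a 5a 63.
XOR each byte with 0x36: 45⊕36=73, 5a⊕36=6c, 5a⊕36=6c, 63⊕36=55.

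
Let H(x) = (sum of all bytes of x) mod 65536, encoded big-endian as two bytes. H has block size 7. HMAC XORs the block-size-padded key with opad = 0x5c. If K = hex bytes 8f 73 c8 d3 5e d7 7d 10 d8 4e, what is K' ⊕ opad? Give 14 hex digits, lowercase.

Key hex bytes 8f 73 c8 d3 5e d7 7d 10 d8 4e is 10 bytes > B = 7, so hash it first: H(key) = 05 85, then zero-pad to 7 bytes: K' = 05 85 00 00 00 00 00.
XOR each byte with 0x5c: 05⊕5c=59, 85⊕5c=d9, 00⊕5c=5c, 00⊕5c=5c, 00⊕5c=5c, 00⊕5c=5c, 00⊕5c=5c.

59d95c5c5c5c5c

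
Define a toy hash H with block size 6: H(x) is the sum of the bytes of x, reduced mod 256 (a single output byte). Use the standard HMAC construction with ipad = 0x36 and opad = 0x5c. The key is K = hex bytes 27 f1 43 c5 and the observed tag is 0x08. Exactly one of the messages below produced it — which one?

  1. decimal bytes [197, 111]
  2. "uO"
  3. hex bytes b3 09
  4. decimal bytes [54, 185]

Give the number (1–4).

Key hex bytes 27 f1 43 c5 is 4 bytes ≤ B = 6; zero-pad to 6 bytes: K' = 27 f1 43 c5 00 00.
K' ⊕ ipad = 11 c7 75 f3 36 36; K' ⊕ opad = 7b ad 1f 99 5c 5c.
m1: inner = H(11 c7 75 f3 36 36 c5 6f) = e0; tag = H(7b ad 1f 99 5c 5c e0) = 78
m2: inner = H(11 c7 75 f3 36 36 75 4f) = 70; tag = H(7b ad 1f 99 5c 5c 70) = 08 ← matches
m3: inner = H(11 c7 75 f3 36 36 b3 09) = 68; tag = H(7b ad 1f 99 5c 5c 68) = 00
m4: inner = H(11 c7 75 f3 36 36 36 b9) = 9b; tag = H(7b ad 1f 99 5c 5c 9b) = 33

2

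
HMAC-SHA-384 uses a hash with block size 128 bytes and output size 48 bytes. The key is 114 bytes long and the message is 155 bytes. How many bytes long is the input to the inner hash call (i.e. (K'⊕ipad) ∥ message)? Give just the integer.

283

Key is 114 ≤ 128 bytes, zero-padded: |K'| = 128.
Inner input = (K'⊕ipad) ∥ m → 128 + 155 = 283 bytes.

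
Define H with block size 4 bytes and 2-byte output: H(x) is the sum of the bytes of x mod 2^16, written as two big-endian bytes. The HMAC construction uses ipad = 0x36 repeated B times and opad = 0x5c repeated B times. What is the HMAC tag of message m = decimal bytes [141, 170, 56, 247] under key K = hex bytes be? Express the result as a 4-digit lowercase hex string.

0289

Key hex bytes be is 1 byte ≤ B = 4; zero-pad to 4 bytes: K' = be 00 00 00.
K' ⊕ ipad = 88 36 36 36.  K' ⊕ opad = e2 5c 5c 5c.
Inner input = (K'⊕ipad) ∥ m = 88 36 36 36 ∥ 8d aa 38 f7.
Inner hash: sum = 136+54+54+54+141+170+56+247 = 912 → 03 90.
Outer input = (K'⊕opad) ∥ inner = e2 5c 5c 5c ∥ 03 90.
Outer hash (tag): sum = 226+92+92+92+3+144 = 649 → 02 89.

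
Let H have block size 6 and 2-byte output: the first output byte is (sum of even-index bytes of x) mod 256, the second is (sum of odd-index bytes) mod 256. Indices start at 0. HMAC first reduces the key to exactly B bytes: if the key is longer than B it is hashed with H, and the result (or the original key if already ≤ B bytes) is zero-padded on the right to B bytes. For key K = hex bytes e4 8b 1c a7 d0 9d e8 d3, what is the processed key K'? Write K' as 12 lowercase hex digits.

|K| = 8 > B = 6, so first hash the key.
H(K): even-index sum = 696 mod 256 = 184; odd-index sum = 674 mod 256 = 162 → b8 a2.
Zero-pad H(K) = b8 a2 to 6 bytes: K' = b8 a2 00 00 00 00.

b8a200000000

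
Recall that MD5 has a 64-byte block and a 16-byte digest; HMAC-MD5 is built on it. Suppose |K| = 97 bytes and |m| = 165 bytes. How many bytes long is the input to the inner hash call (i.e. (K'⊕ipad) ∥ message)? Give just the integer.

229

Key is 97 > 64 bytes, so it is hashed to 16 bytes then zero-padded to 64: |K'| = 64.
Inner input = (K'⊕ipad) ∥ m → 64 + 165 = 229 bytes.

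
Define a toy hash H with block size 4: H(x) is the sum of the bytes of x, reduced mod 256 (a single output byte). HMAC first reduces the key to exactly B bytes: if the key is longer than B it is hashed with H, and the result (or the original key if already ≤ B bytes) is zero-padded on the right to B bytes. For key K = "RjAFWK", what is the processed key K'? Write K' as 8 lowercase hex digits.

|K| = 6 > B = 4, so first hash the key.
H(K): sum = 82+106+65+70+87+75 = 485; mod 256 = 229 → e5.
Zero-pad H(K) = e5 to 4 bytes: K' = e5 00 00 00.

e5000000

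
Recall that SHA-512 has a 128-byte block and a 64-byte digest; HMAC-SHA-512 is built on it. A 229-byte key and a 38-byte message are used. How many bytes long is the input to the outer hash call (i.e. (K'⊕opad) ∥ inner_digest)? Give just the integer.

Key is 229 > 128 bytes, so it is hashed to 64 bytes then zero-padded to 128: |K'| = 128.
Outer input = (K'⊕opad) ∥ H(inner) → 128 + 64 = 192 bytes.

192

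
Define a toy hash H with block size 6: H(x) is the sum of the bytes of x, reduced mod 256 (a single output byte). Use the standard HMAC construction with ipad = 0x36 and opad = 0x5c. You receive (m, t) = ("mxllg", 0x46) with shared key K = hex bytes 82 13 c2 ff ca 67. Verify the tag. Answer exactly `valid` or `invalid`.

valid

Key hex bytes 82 13 c2 ff ca 67 is exactly B = 6 bytes: K' = 82 13 c2 ff ca 67.
K' ⊕ ipad = b4 25 f4 c9 fc 51; K' ⊕ opad = de 4f 9e a3 96 3b.
Inner hash: sum = 180+37+244+201+252+81+109+120+108+108+103 = 1543; mod 256 = 7 → 07.
Outer hash (recomputed tag): sum = 222+79+158+163+150+59+7 = 838; mod 256 = 70 → 46.
Recomputed tag = 46; claimed = 46 → match.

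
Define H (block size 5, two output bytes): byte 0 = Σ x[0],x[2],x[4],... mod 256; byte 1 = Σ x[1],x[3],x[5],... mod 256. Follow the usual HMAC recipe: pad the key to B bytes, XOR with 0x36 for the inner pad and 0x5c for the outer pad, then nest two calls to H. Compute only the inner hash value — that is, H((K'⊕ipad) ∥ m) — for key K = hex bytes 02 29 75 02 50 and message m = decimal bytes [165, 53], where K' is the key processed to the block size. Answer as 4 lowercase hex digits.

Key hex bytes 02 29 75 02 50 is exactly B = 5 bytes: K' = 02 29 75 02 50.
K' ⊕ ipad = 34 1f 43 34 66.
Inner input = 34 1f 43 34 66 ∥ a5 35.
Inner hash: even-index sum = 274 mod 256 = 18; odd-index sum = 248 mod 256 = 248 → 12 f8.

12f8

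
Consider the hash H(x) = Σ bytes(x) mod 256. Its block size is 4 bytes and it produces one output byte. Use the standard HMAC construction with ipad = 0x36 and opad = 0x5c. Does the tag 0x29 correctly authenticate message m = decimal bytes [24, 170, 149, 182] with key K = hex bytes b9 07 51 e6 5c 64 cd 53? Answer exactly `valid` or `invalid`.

invalid

Key hex bytes b9 07 51 e6 5c 64 cd 53 is 8 bytes > B = 4, so hash it first: H(key) = d7, then zero-pad to 4 bytes: K' = d7 00 00 00.
K' ⊕ ipad = e1 36 36 36; K' ⊕ opad = 8b 5c 5c 5c.
Inner hash: sum = 225+54+54+54+24+170+149+182 = 912; mod 256 = 144 → 90.
Outer hash (recomputed tag): sum = 139+92+92+92+144 = 559; mod 256 = 47 → 2f.
Recomputed tag = 2f; claimed = 29 → mismatch.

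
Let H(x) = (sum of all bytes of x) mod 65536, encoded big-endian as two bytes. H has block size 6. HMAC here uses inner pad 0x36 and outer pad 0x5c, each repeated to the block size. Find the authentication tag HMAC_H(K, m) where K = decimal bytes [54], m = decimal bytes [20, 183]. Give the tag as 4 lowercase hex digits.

Key decimal bytes [54] = 36 is 1 byte ≤ B = 6; zero-pad to 6 bytes: K' = 36 00 00 00 00 00.
K' ⊕ ipad = 00 36 36 36 36 36.  K' ⊕ opad = 6a 5c 5c 5c 5c 5c.
Inner input = (K'⊕ipad) ∥ m = 00 36 36 36 36 36 ∥ 14 b7.
Inner hash: sum = 0+54+54+54+54+54+20+183 = 473 → 01 d9.
Outer input = (K'⊕opad) ∥ inner = 6a 5c 5c 5c 5c 5c ∥ 01 d9.
Outer hash (tag): sum = 106+92+92+92+92+92+1+217 = 784 → 03 10.

0310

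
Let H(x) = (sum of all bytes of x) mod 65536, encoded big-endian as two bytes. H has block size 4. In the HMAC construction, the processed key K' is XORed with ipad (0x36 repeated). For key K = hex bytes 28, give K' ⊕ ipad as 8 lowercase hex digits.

1e363636

Key hex bytes 28 is 1 byte ≤ B = 4; zero-pad to 4 bytes: K' = 28 00 00 00.
XOR each byte with 0x36: 28⊕36=1e, 00⊕36=36, 00⊕36=36, 00⊕36=36.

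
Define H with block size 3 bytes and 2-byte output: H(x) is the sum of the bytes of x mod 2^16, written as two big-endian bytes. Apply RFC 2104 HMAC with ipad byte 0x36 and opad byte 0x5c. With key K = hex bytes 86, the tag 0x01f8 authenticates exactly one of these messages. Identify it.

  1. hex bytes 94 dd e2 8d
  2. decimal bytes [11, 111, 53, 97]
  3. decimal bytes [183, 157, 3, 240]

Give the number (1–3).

Key hex bytes 86 is 1 byte ≤ B = 3; zero-pad to 3 bytes: K' = 86 00 00.
K' ⊕ ipad = b0 36 36; K' ⊕ opad = da 5c 5c.
m1: inner = H(b0 36 36 94 dd e2 8d) = 03 fc; tag = H(da 5c 5c 03 fc) = 0291
m2: inner = H(b0 36 36 0b 6f 35 61) = 02 2c; tag = H(da 5c 5c 02 2c) = 01c0
m3: inner = H(b0 36 36 b7 9d 03 f0) = 03 63; tag = H(da 5c 5c 03 63) = 01f8 ← matches

3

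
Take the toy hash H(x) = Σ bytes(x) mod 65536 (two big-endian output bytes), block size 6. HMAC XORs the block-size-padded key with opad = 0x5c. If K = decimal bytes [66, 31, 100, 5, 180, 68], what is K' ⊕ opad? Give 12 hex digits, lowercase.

1e433859e818

Key decimal bytes [66, 31, 100, 5, 180, 68] = 42 1f 64 05 b4 44 is exactly B = 6 bytes: K' = 42 1f 64 05 b4 44.
XOR each byte with 0x5c: 42⊕5c=1e, 1f⊕5c=43, 64⊕5c=38, 05⊕5c=59, b4⊕5c=e8, 44⊕5c=18.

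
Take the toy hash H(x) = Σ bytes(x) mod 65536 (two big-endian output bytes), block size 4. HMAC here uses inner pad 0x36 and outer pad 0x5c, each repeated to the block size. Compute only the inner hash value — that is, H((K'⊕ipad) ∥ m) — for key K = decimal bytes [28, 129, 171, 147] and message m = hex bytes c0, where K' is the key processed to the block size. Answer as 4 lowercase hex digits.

02e3

Key decimal bytes [28, 129, 171, 147] = 1c 81 ab 93 is exactly B = 4 bytes: K' = 1c 81 ab 93.
K' ⊕ ipad = 2a b7 9d a5.
Inner input = 2a b7 9d a5 ∥ c0.
Inner hash: sum = 42+183+157+165+192 = 739 → 02 e3.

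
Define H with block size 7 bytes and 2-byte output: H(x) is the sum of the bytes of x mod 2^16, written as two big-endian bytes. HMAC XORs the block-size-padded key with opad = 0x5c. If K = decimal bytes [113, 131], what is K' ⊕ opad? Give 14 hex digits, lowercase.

Key decimal bytes [113, 131] = 71 83 is 2 bytes ≤ B = 7; zero-pad to 7 bytes: K' = 71 83 00 00 00 00 00.
XOR each byte with 0x5c: 71⊕5c=2d, 83⊕5c=df, 00⊕5c=5c, 00⊕5c=5c, 00⊕5c=5c, 00⊕5c=5c, 00⊕5c=5c.

2ddf5c5c5c5c5c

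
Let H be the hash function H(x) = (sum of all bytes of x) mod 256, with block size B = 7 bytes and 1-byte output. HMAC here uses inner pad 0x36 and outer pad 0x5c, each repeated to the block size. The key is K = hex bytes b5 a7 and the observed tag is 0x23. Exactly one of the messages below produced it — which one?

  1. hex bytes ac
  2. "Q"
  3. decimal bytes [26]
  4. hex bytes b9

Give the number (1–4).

2

Key hex bytes b5 a7 is 2 bytes ≤ B = 7; zero-pad to 7 bytes: K' = b5 a7 00 00 00 00 00.
K' ⊕ ipad = 83 91 36 36 36 36 36; K' ⊕ opad = e9 fb 5c 5c 5c 5c 5c.
m1: inner = H(83 91 36 36 36 36 36 ac) = ce; tag = H(e9 fb 5c 5c 5c 5c 5c ce) = 7e
m2: inner = H(83 91 36 36 36 36 36 51) = 73; tag = H(e9 fb 5c 5c 5c 5c 5c 73) = 23 ← matches
m3: inner = H(83 91 36 36 36 36 36 1a) = 3c; tag = H(e9 fb 5c 5c 5c 5c 5c 3c) = ec
m4: inner = H(83 91 36 36 36 36 36 b9) = db; tag = H(e9 fb 5c 5c 5c 5c 5c db) = 8b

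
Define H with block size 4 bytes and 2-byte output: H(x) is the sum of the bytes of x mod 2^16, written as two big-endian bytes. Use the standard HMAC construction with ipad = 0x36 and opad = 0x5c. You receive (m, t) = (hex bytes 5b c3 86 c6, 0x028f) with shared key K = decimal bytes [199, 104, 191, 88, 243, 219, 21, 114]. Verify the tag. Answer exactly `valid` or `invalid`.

Key decimal bytes [199, 104, 191, 88, 243, 219, 21, 114] = c7 68 bf 58 f3 db 15 72 is 8 bytes > B = 4, so hash it first: H(key) = 04 9b, then zero-pad to 4 bytes: K' = 04 9b 00 00.
K' ⊕ ipad = 32 ad 36 36; K' ⊕ opad = 58 c7 5c 5c.
Inner hash: sum = 50+173+54+54+91+195+134+198 = 949 → 03 b5.
Outer hash (recomputed tag): sum = 88+199+92+92+3+181 = 655 → 02 8f.
Recomputed tag = 028f; claimed = 028f → match.

valid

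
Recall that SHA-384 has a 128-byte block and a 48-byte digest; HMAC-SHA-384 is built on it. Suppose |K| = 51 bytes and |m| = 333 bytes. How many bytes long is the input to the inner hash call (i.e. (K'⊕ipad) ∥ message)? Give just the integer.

461

Key is 51 ≤ 128 bytes, zero-padded: |K'| = 128.
Inner input = (K'⊕ipad) ∥ m → 128 + 333 = 461 bytes.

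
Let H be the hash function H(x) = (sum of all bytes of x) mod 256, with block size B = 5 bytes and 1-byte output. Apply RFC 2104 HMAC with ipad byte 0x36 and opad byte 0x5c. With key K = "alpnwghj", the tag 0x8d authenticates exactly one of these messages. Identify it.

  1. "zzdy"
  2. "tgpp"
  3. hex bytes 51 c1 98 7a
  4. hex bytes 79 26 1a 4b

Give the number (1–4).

Key "alpnwghj" = 61 6c 70 6e 77 67 68 6a is 8 bytes > B = 5, so hash it first: H(key) = 5b, then zero-pad to 5 bytes: K' = 5b 00 00 00 00.
K' ⊕ ipad = 6d 36 36 36 36; K' ⊕ opad = 07 5c 5c 5c 5c.
m1: inner = H(6d 36 36 36 36 7a 7a 64 79) = 16; tag = H(07 5c 5c 5c 5c 16) = 8d ← matches
m2: inner = H(6d 36 36 36 36 74 67 70 70) = 00; tag = H(07 5c 5c 5c 5c 00) = 77
m3: inner = H(6d 36 36 36 36 51 c1 98 7a) = 69; tag = H(07 5c 5c 5c 5c 69) = e0
m4: inner = H(6d 36 36 36 36 79 26 1a 4b) = 49; tag = H(07 5c 5c 5c 5c 49) = c0

1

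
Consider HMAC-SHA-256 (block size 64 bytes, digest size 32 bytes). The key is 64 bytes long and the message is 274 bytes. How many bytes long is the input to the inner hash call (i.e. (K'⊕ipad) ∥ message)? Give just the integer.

Key is 64 ≤ 64 bytes, zero-padded: |K'| = 64.
Inner input = (K'⊕ipad) ∥ m → 64 + 274 = 338 bytes.

338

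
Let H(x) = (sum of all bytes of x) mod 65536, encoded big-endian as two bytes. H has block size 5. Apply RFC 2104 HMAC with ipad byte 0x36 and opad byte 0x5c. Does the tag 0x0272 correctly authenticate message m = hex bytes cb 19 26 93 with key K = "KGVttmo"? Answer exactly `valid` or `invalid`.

Key "KGVttmo" = 4b 47 56 74 74 6d 6f is 7 bytes > B = 5, so hash it first: H(key) = 02 ac, then zero-pad to 5 bytes: K' = 02 ac 00 00 00.
K' ⊕ ipad = 34 9a 36 36 36; K' ⊕ opad = 5e f0 5c 5c 5c.
Inner hash: sum = 52+154+54+54+54+203+25+38+147 = 781 → 03 0d.
Outer hash (recomputed tag): sum = 94+240+92+92+92+3+13 = 626 → 02 72.
Recomputed tag = 0272; claimed = 0272 → match.

valid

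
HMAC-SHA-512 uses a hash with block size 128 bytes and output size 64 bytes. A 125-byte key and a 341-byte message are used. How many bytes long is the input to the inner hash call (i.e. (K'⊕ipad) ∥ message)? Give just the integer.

469

Key is 125 ≤ 128 bytes, zero-padded: |K'| = 128.
Inner input = (K'⊕ipad) ∥ m → 128 + 341 = 469 bytes.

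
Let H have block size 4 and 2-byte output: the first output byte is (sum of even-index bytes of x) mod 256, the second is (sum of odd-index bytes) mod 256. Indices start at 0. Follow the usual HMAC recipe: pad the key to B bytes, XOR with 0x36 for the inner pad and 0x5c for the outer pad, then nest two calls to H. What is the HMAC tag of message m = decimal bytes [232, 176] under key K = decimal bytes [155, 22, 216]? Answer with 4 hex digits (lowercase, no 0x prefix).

ceac

Key decimal bytes [155, 22, 216] = 9b 16 d8 is 3 bytes ≤ B = 4; zero-pad to 4 bytes: K' = 9b 16 d8 00.
K' ⊕ ipad = ad 20 ee 36.  K' ⊕ opad = c7 4a 84 5c.
Inner input = (K'⊕ipad) ∥ m = ad 20 ee 36 ∥ e8 b0.
Inner hash: even-index sum = 643 mod 256 = 131; odd-index sum = 262 mod 256 = 6 → 83 06.
Outer input = (K'⊕opad) ∥ inner = c7 4a 84 5c ∥ 83 06.
Outer hash (tag): even-index sum = 462 mod 256 = 206; odd-index sum = 172 mod 256 = 172 → ce ac.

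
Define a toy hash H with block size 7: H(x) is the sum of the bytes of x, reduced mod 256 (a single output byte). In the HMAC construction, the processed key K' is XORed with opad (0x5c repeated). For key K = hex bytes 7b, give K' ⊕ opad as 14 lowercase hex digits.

275c5c5c5c5c5c

Key hex bytes 7b is 1 byte ≤ B = 7; zero-pad to 7 bytes: K' = 7b 00 00 00 00 00 00.
XOR each byte with 0x5c: 7b⊕5c=27, 00⊕5c=5c, 00⊕5c=5c, 00⊕5c=5c, 00⊕5c=5c, 00⊕5c=5c, 00⊕5c=5c.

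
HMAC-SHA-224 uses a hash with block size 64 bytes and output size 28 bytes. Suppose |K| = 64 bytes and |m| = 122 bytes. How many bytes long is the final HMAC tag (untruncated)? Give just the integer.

The tag is one SHA-224 digest: 28 bytes.

28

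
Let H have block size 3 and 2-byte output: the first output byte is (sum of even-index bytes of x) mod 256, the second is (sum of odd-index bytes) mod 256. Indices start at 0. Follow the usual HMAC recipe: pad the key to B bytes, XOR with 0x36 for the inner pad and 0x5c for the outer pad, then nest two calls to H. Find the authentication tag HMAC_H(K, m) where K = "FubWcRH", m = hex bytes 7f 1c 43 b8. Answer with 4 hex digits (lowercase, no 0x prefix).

Key "FubWcRH" = 46 75 62 57 63 52 48 is 7 bytes > B = 3, so hash it first: H(key) = 53 1e, then zero-pad to 3 bytes: K' = 53 1e 00.
K' ⊕ ipad = 65 28 36.  K' ⊕ opad = 0f 42 5c.
Inner input = (K'⊕ipad) ∥ m = 65 28 36 ∥ 7f 1c 43 b8.
Inner hash: even-index sum = 367 mod 256 = 111; odd-index sum = 234 mod 256 = 234 → 6f ea.
Outer input = (K'⊕opad) ∥ inner = 0f 42 5c ∥ 6f ea.
Outer hash (tag): even-index sum = 341 mod 256 = 85; odd-index sum = 177 mod 256 = 177 → 55 b1.

55b1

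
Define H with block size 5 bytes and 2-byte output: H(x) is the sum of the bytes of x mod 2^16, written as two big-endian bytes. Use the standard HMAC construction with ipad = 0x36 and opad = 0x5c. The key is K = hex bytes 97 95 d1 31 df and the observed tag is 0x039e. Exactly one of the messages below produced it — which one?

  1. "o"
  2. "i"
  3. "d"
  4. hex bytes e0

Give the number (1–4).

Key hex bytes 97 95 d1 31 df is exactly B = 5 bytes: K' = 97 95 d1 31 df.
K' ⊕ ipad = a1 a3 e7 07 e9; K' ⊕ opad = cb c9 8d 6d 83.
m1: inner = H(a1 a3 e7 07 e9 6f) = 03 8a; tag = H(cb c9 8d 6d 83 03 8a) = 039e ← matches
m2: inner = H(a1 a3 e7 07 e9 69) = 03 84; tag = H(cb c9 8d 6d 83 03 84) = 0398
m3: inner = H(a1 a3 e7 07 e9 64) = 03 7f; tag = H(cb c9 8d 6d 83 03 7f) = 0393
m4: inner = H(a1 a3 e7 07 e9 e0) = 03 fb; tag = H(cb c9 8d 6d 83 03 fb) = 040f

1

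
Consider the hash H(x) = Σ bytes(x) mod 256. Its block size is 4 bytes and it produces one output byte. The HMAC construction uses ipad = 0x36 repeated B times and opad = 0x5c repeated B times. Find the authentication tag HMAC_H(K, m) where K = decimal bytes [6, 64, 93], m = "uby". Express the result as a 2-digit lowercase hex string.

6a

Key decimal bytes [6, 64, 93] = 06 40 5d is 3 bytes ≤ B = 4; zero-pad to 4 bytes: K' = 06 40 5d 00.
K' ⊕ ipad = 30 76 6b 36.  K' ⊕ opad = 5a 1c 01 5c.
Inner input = (K'⊕ipad) ∥ m = 30 76 6b 36 ∥ 75 62 79.
Inner hash: sum = 48+118+107+54+117+98+121 = 663; mod 256 = 151 → 97.
Outer input = (K'⊕opad) ∥ inner = 5a 1c 01 5c ∥ 97.
Outer hash (tag): sum = 90+28+1+92+151 = 362; mod 256 = 106 → 6a.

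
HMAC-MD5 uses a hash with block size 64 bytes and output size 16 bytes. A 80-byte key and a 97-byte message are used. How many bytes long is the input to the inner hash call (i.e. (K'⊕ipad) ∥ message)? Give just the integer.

161

Key is 80 > 64 bytes, so it is hashed to 16 bytes then zero-padded to 64: |K'| = 64.
Inner input = (K'⊕ipad) ∥ m → 64 + 97 = 161 bytes.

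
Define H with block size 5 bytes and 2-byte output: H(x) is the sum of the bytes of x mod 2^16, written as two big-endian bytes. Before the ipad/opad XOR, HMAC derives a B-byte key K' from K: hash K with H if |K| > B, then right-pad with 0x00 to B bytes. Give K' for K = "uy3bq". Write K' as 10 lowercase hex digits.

7579336271

Key "uy3bq" = 75 79 33 62 71 is exactly B = 5 bytes: K' = 75 79 33 62 71.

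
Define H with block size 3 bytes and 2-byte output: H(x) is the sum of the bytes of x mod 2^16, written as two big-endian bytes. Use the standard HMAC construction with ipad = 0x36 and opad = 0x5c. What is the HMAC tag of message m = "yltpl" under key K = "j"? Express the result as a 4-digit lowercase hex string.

Key "j" = 6a is 1 byte ≤ B = 3; zero-pad to 3 bytes: K' = 6a 00 00.
K' ⊕ ipad = 5c 36 36.  K' ⊕ opad = 36 5c 5c.
Inner input = (K'⊕ipad) ∥ m = 5c 36 36 ∥ 79 6c 74 70 6c.
Inner hash: sum = 92+54+54+121+108+116+112+108 = 765 → 02 fd.
Outer input = (K'⊕opad) ∥ inner = 36 5c 5c ∥ 02 fd.
Outer hash (tag): sum = 54+92+92+2+253 = 493 → 01 ed.

01ed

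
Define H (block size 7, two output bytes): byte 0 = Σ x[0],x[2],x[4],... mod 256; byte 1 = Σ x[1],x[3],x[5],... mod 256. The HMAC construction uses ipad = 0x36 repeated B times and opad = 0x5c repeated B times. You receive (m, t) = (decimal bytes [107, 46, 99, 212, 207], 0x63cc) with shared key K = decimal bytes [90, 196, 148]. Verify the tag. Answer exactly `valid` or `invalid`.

Key decimal bytes [90, 196, 148] = 5a c4 94 is 3 bytes ≤ B = 7; zero-pad to 7 bytes: K' = 5a c4 94 00 00 00 00.
K' ⊕ ipad = 6c f2 a2 36 36 36 36; K' ⊕ opad = 06 98 c8 5c 5c 5c 5c.
Inner hash: even-index sum = 636 mod 256 = 124; odd-index sum = 763 mod 256 = 251 → 7c fb.
Outer hash (recomputed tag): even-index sum = 641 mod 256 = 129; odd-index sum = 460 mod 256 = 204 → 81 cc.
Recomputed tag = 81cc; claimed = 63cc → mismatch.

invalid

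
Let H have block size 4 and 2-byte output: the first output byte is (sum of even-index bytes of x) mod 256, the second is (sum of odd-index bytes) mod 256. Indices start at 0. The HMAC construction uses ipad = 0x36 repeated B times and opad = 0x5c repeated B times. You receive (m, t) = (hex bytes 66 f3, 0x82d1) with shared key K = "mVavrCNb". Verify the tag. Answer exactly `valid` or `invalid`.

Key "mVavrCNb" = 6d 56 61 76 72 43 4e 62 is 8 bytes > B = 4, so hash it first: H(key) = 8e 71, then zero-pad to 4 bytes: K' = 8e 71 00 00.
K' ⊕ ipad = b8 47 36 36; K' ⊕ opad = d2 2d 5c 5c.
Inner hash: even-index sum = 340 mod 256 = 84; odd-index sum = 368 mod 256 = 112 → 54 70.
Outer hash (recomputed tag): even-index sum = 386 mod 256 = 130; odd-index sum = 249 mod 256 = 249 → 82 f9.
Recomputed tag = 82f9; claimed = 82d1 → mismatch.

invalid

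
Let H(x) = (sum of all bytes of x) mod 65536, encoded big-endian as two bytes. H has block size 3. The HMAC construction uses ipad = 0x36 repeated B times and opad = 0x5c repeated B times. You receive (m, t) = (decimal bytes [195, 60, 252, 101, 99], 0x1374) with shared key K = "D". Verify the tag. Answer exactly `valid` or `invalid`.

invalid

Key "D" = 44 is 1 byte ≤ B = 3; zero-pad to 3 bytes: K' = 44 00 00.
K' ⊕ ipad = 72 36 36; K' ⊕ opad = 18 5c 5c.
Inner hash: sum = 114+54+54+195+60+252+101+99 = 929 → 03 a1.
Outer hash (recomputed tag): sum = 24+92+92+3+161 = 372 → 01 74.
Recomputed tag = 0174; claimed = 1374 → mismatch.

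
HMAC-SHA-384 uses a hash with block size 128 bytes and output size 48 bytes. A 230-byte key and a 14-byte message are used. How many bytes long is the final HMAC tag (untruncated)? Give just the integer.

The tag is one SHA-384 digest: 48 bytes.

48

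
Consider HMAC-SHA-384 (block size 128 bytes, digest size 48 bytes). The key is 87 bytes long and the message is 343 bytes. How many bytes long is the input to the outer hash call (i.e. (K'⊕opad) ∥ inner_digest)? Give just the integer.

Key is 87 ≤ 128 bytes, zero-padded: |K'| = 128.
Outer input = (K'⊕opad) ∥ H(inner) → 128 + 48 = 176 bytes.

176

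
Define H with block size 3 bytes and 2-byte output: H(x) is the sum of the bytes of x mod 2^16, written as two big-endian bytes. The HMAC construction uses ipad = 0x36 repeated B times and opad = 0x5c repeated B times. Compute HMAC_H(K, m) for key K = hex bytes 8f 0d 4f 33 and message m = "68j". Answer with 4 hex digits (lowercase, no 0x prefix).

0169

Key hex bytes 8f 0d 4f 33 is 4 bytes > B = 3, so hash it first: H(key) = 01 1e, then zero-pad to 3 bytes: K' = 01 1e 00.
K' ⊕ ipad = 37 28 36.  K' ⊕ opad = 5d 42 5c.
Inner input = (K'⊕ipad) ∥ m = 37 28 36 ∥ 36 38 6a.
Inner hash: sum = 55+40+54+54+56+106 = 365 → 01 6d.
Outer input = (K'⊕opad) ∥ inner = 5d 42 5c ∥ 01 6d.
Outer hash (tag): sum = 93+66+92+1+109 = 361 → 01 69.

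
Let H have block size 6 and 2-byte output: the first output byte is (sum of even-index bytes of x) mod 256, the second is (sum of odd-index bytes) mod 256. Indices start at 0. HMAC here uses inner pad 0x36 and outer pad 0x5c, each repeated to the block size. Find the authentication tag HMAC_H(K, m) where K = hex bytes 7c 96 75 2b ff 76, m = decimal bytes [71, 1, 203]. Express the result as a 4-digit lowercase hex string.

Key hex bytes 7c 96 75 2b ff 76 is exactly B = 6 bytes: K' = 7c 96 75 2b ff 76.
K' ⊕ ipad = 4a a0 43 1d c9 40.  K' ⊕ opad = 20 ca 29 77 a3 2a.
Inner input = (K'⊕ipad) ∥ m = 4a a0 43 1d c9 40 ∥ 47 01 cb.
Inner hash: even-index sum = 616 mod 256 = 104; odd-index sum = 254 mod 256 = 254 → 68 fe.
Outer input = (K'⊕opad) ∥ inner = 20 ca 29 77 a3 2a ∥ 68 fe.
Outer hash (tag): even-index sum = 340 mod 256 = 84; odd-index sum = 617 mod 256 = 105 → 54 69.

5469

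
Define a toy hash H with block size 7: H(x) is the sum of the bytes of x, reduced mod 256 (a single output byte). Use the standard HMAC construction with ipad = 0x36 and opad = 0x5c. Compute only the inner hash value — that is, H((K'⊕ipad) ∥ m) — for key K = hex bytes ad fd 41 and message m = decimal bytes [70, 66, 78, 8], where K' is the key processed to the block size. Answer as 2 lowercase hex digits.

Key hex bytes ad fd 41 is 3 bytes ≤ B = 7; zero-pad to 7 bytes: K' = ad fd 41 00 00 00 00.
K' ⊕ ipad = 9b cb 77 36 36 36 36.
Inner input = 9b cb 77 36 36 36 36 ∥ 46 42 4e 08.
Inner hash: sum = 155+203+119+54+54+54+54+70+66+78+8 = 915; mod 256 = 147 → 93.

93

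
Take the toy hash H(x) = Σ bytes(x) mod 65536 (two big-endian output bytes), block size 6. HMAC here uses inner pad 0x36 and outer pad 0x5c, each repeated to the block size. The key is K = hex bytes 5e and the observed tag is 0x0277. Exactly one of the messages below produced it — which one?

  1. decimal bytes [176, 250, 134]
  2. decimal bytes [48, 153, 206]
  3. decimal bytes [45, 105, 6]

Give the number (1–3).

1

Key hex bytes 5e is 1 byte ≤ B = 6; zero-pad to 6 bytes: K' = 5e 00 00 00 00 00.
K' ⊕ ipad = 68 36 36 36 36 36; K' ⊕ opad = 02 5c 5c 5c 5c 5c.
m1: inner = H(68 36 36 36 36 36 b0 fa 86) = 03 a6; tag = H(02 5c 5c 5c 5c 5c 03 a6) = 0277 ← matches
m2: inner = H(68 36 36 36 36 36 30 99 ce) = 03 0d; tag = H(02 5c 5c 5c 5c 5c 03 0d) = 01de
m3: inner = H(68 36 36 36 36 36 2d 69 06) = 02 12; tag = H(02 5c 5c 5c 5c 5c 02 12) = 01e2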